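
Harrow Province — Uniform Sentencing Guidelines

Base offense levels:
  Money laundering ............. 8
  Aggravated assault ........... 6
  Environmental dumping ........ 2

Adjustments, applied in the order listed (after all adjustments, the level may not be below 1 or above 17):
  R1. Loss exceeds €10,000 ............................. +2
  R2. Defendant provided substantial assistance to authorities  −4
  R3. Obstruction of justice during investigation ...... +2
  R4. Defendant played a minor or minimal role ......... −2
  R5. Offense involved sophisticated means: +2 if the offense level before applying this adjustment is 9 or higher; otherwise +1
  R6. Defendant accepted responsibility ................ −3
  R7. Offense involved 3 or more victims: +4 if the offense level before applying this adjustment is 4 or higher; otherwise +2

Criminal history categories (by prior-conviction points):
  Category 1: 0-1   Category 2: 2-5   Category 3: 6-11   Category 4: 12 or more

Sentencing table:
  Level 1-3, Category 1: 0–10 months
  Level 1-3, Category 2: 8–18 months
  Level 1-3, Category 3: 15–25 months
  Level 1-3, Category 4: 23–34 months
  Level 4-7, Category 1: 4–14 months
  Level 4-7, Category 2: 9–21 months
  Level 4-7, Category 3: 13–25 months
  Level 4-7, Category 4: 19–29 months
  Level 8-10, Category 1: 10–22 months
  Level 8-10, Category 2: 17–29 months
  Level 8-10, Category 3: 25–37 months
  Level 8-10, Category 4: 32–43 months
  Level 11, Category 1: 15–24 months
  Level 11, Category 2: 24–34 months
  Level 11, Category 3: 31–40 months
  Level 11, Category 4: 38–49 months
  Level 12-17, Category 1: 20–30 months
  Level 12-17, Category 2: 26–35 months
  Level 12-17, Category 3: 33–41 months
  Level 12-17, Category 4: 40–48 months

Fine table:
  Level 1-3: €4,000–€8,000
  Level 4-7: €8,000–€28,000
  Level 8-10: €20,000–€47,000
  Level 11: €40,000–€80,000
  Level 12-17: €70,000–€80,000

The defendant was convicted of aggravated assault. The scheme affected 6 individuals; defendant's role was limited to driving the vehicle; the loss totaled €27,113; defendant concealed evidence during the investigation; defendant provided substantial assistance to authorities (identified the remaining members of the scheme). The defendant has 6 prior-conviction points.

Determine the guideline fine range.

€20,000–€47,000

Base offense level for aggravated assault: 6.
R1 applies: 6 + 2 = 8.
R2 applies: 8 − 4 = 4.
R3 applies: 4 + 2 = 6.
R4 applies: 6 − 2 = 4.
R7 applies (level before this adjustment is 4 ≥ 4, so +4): 4 + 4 = 8.
Final offense level: 8.
Level 8 falls in the 8-10 band.
Fine table: Level 8-10 → €20,000–€47,000.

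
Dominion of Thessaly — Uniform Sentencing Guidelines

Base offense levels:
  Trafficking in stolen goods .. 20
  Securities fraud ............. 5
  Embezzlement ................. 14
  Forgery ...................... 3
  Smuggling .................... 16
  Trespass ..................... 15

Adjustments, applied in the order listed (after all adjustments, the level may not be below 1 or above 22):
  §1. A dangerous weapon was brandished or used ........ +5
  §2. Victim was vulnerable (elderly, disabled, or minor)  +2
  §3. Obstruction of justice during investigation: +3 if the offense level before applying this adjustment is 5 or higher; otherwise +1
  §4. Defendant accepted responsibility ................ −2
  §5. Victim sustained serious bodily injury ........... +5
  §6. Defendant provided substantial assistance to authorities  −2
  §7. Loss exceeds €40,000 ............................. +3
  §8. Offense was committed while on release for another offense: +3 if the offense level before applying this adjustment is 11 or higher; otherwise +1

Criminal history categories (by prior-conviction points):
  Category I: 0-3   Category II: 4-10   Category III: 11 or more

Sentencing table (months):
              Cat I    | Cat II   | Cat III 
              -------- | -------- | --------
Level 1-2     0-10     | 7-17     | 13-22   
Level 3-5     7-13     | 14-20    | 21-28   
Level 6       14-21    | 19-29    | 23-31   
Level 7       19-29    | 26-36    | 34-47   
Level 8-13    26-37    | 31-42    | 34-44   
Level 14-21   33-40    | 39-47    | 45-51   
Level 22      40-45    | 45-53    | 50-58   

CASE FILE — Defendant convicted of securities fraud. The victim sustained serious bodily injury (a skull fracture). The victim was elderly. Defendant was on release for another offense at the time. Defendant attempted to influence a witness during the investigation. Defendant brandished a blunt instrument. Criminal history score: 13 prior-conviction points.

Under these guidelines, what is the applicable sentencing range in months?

Base offense level for securities fraud: 5.
§1 applies: 5 + 5 = 10.
§2 applies: 10 + 2 = 12.
§3 applies (level before this adjustment is 12 ≥ 5, so +3): 12 + 3 = 15.
§4 does not apply.
§5 applies: 15 + 5 = 20.
§8 applies (level before this adjustment is 20 ≥ 11, so +3): 20 + 3 = 23.
Level 23 exceeds the maximum of 22; capped at 22.
Final offense level: 22.
Criminal history: 13 prior points → Category III (11+).
Level 22 falls in the 22 band.
Grid: Level 22 × Category III = 50-58 months.

50-58 months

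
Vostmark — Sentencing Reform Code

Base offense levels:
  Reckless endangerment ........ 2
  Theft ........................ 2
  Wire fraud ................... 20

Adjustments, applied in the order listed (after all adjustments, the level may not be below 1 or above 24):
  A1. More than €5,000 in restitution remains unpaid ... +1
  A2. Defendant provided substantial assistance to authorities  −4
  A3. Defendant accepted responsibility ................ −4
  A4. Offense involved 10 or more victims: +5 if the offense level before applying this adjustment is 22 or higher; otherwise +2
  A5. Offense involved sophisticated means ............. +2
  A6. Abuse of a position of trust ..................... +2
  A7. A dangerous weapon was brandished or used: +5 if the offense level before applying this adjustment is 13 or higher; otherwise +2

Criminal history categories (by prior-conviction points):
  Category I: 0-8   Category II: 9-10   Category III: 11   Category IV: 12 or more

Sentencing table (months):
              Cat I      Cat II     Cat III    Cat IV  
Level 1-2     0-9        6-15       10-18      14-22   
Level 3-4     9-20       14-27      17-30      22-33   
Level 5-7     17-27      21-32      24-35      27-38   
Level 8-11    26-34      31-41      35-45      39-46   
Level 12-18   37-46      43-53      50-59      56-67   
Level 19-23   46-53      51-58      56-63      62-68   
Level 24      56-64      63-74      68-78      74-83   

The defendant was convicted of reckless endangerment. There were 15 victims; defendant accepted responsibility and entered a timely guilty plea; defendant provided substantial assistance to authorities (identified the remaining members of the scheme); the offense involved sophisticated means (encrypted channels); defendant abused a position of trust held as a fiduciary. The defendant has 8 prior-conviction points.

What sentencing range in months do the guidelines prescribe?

0-9 months

Base offense level for reckless endangerment: 2.
A1 does not apply.
A2 applies: 2 − 4 = -2.
A3 applies: -2 − 4 = -6.
A4 applies (level before this adjustment is -6 < 22, so +2): -6 + 2 = -4.
A5 applies: -4 + 2 = -2.
A6 applies: -2 + 2 = 0.
Level 0 is below the minimum of 1; floored at 1.
Final offense level: 1.
Criminal history: 8 prior points → Category I (0-8).
Level 1 falls in the 1-2 band.
Grid: Level 1-2 × Category I = 0-9 months.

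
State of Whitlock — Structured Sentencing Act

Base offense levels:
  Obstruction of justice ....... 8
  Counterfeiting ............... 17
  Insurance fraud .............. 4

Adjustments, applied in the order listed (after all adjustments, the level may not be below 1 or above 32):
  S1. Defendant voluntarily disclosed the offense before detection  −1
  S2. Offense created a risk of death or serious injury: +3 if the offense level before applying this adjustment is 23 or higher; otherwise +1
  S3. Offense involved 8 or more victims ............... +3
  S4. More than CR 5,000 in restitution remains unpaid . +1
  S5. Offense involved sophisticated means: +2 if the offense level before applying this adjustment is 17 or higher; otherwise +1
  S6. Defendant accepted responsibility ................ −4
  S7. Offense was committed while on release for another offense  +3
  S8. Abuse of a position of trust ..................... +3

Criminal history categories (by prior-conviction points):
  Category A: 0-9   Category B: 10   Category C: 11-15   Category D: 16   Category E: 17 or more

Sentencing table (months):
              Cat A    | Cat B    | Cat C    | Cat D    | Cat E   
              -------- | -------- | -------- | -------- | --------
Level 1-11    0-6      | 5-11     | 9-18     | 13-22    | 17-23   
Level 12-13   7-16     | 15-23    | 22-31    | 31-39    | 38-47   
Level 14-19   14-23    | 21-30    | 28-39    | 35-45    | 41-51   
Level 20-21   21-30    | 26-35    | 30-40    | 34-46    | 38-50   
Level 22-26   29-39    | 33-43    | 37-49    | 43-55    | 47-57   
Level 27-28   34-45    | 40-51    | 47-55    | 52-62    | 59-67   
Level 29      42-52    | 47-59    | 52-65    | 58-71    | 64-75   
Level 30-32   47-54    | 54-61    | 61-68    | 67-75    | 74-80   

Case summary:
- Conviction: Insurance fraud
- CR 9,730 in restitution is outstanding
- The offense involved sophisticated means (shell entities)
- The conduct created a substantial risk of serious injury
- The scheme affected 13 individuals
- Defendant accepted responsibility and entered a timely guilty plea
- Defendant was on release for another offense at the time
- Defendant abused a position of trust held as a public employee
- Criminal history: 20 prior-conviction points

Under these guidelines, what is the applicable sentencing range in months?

Base offense level for insurance fraud: 4.
S1 does not apply.
S2 applies (level before this adjustment is 4 < 23, so +1): 4 + 1 = 5.
S3 applies: 5 + 3 = 8.
S4 applies: 8 + 1 = 9.
S5 applies (level before this adjustment is 9 < 17, so +1): 9 + 1 = 10.
S6 applies: 10 − 4 = 6.
S7 applies: 6 + 3 = 9.
S8 applies: 9 + 3 = 12.
Final offense level: 12.
Criminal history: 20 prior points → Category E (17+).
Level 12 falls in the 12-13 band.
Grid: Level 12-13 × Category E = 38-47 months.

38-47 months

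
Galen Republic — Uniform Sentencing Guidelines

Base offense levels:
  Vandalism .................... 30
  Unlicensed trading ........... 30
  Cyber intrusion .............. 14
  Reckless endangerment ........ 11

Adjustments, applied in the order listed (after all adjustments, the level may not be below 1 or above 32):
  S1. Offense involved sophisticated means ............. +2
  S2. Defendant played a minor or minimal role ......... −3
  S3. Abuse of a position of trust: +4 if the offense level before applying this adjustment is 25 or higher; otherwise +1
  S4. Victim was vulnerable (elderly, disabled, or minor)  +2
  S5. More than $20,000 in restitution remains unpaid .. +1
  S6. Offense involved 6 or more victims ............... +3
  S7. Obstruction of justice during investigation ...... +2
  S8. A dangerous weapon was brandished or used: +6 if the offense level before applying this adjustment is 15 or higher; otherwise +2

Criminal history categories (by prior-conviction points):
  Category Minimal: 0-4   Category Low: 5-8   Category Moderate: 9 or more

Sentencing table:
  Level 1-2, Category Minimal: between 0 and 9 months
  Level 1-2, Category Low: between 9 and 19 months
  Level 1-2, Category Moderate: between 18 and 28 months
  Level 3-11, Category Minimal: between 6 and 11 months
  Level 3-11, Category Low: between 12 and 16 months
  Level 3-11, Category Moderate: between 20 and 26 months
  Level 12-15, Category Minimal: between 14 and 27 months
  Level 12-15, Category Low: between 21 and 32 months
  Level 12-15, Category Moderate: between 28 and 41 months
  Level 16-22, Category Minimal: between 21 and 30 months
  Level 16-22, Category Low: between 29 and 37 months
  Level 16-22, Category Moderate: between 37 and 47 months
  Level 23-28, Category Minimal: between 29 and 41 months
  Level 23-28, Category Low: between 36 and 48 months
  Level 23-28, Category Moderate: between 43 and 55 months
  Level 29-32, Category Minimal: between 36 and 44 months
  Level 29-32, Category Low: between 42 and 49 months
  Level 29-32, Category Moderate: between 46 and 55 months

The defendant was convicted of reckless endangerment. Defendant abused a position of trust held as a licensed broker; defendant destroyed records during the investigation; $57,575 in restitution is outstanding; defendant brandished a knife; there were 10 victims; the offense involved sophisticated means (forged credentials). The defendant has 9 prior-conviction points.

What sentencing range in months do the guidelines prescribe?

Base offense level for reckless endangerment: 11.
S1 applies: 11 + 2 = 13.
S2 does not apply.
S3 applies (level before this adjustment is 13 < 25, so +1): 13 + 1 = 14.
S5 applies: 14 + 1 = 15.
S6 applies: 15 + 3 = 18.
S7 applies: 18 + 2 = 20.
S8 applies (level before this adjustment is 20 ≥ 15, so +6): 20 + 6 = 26.
Final offense level: 26.
Criminal history: 9 prior points → Category Moderate (9+).
Level 26 falls in the 23-28 band.
Grid: Level 23-28 × Category Moderate = 43-55 months.

43-55 months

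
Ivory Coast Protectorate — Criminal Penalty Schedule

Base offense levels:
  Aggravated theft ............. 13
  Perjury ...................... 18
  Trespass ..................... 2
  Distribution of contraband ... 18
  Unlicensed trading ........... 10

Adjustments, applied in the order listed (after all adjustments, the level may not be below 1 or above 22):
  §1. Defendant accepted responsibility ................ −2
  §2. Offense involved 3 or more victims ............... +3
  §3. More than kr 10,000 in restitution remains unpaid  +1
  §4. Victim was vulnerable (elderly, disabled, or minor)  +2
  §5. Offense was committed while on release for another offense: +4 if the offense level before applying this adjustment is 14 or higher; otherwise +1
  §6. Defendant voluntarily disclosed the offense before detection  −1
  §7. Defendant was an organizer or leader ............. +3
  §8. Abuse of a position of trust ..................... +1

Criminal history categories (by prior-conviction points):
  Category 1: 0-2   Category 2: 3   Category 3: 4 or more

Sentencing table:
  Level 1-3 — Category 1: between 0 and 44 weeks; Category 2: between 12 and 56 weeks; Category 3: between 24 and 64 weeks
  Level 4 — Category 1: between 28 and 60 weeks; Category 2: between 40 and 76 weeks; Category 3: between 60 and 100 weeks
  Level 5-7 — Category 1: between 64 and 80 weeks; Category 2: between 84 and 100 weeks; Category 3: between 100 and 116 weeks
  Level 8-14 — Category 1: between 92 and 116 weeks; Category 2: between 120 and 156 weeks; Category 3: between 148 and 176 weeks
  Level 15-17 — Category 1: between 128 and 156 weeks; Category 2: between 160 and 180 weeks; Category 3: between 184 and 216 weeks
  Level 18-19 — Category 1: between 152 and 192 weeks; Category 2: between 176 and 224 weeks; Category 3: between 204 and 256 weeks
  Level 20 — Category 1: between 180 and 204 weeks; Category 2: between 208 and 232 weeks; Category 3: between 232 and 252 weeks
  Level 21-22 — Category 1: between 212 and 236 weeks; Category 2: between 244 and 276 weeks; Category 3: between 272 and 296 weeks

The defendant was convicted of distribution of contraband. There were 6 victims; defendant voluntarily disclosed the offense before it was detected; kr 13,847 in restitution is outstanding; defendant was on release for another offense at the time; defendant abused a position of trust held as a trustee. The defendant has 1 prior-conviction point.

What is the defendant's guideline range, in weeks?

Base offense level for distribution of contraband: 18.
§1 does not apply.
§2 applies: 18 + 3 = 21.
§3 applies: 21 + 1 = 22.
§4 does not apply.
§5 applies (level before this adjustment is 22 ≥ 14, so +4): 22 + 4 = 26.
§6 applies: 26 − 1 = 25.
§7 does not apply.
§8 applies: 25 + 1 = 26.
Level 26 exceeds the maximum of 22; capped at 22.
Final offense level: 22.
Criminal history: 1 prior point → Category 1 (0-2).
Level 22 falls in the 21-22 band.
Grid: Level 21-22 × Category 1 = 212-236 weeks.

212-236 weeks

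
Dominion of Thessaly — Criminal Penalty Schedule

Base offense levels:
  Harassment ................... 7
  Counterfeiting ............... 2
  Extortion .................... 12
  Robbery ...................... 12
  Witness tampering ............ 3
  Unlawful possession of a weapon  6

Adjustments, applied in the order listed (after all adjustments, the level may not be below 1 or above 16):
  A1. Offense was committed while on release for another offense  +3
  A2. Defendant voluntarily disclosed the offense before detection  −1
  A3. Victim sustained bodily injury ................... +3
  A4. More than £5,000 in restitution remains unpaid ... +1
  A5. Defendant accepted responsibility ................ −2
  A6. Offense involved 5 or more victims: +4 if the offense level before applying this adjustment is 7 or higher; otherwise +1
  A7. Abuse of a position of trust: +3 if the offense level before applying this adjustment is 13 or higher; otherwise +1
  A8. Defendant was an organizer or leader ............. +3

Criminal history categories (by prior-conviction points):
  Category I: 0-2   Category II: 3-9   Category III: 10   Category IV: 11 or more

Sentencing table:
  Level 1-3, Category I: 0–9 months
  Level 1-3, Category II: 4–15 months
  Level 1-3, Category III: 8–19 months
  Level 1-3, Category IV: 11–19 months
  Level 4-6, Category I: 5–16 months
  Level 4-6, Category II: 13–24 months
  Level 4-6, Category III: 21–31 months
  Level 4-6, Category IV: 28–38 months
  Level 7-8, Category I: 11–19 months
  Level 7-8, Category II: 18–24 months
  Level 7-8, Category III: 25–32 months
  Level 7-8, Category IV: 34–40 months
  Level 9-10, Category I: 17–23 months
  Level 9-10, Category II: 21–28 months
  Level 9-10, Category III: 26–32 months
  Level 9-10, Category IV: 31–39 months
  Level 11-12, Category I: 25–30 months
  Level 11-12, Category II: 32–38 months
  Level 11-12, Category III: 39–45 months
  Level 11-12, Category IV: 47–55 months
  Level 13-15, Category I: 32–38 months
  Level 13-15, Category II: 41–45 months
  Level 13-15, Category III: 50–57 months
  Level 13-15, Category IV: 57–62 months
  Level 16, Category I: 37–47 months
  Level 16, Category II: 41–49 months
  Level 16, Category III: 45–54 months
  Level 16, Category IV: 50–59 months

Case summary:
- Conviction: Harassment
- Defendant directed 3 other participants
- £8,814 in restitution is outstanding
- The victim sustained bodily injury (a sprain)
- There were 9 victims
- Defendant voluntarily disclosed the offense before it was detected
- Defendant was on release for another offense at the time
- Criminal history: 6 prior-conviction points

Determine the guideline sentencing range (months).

41-49 months

Base offense level for harassment: 7.
A1 applies: 7 + 3 = 10.
A2 applies: 10 − 1 = 9.
A3 applies: 9 + 3 = 12.
A4 applies: 12 + 1 = 13.
A5 does not apply.
A6 applies (level before this adjustment is 13 ≥ 7, so +4): 13 + 4 = 17.
A8 applies: 17 + 3 = 20.
Level 20 exceeds the maximum of 16; capped at 16.
Final offense level: 16.
Criminal history: 6 prior points → Category II (3-9).
Level 16 falls in the 16 band.
Grid: Level 16 × Category II = 41-49 months.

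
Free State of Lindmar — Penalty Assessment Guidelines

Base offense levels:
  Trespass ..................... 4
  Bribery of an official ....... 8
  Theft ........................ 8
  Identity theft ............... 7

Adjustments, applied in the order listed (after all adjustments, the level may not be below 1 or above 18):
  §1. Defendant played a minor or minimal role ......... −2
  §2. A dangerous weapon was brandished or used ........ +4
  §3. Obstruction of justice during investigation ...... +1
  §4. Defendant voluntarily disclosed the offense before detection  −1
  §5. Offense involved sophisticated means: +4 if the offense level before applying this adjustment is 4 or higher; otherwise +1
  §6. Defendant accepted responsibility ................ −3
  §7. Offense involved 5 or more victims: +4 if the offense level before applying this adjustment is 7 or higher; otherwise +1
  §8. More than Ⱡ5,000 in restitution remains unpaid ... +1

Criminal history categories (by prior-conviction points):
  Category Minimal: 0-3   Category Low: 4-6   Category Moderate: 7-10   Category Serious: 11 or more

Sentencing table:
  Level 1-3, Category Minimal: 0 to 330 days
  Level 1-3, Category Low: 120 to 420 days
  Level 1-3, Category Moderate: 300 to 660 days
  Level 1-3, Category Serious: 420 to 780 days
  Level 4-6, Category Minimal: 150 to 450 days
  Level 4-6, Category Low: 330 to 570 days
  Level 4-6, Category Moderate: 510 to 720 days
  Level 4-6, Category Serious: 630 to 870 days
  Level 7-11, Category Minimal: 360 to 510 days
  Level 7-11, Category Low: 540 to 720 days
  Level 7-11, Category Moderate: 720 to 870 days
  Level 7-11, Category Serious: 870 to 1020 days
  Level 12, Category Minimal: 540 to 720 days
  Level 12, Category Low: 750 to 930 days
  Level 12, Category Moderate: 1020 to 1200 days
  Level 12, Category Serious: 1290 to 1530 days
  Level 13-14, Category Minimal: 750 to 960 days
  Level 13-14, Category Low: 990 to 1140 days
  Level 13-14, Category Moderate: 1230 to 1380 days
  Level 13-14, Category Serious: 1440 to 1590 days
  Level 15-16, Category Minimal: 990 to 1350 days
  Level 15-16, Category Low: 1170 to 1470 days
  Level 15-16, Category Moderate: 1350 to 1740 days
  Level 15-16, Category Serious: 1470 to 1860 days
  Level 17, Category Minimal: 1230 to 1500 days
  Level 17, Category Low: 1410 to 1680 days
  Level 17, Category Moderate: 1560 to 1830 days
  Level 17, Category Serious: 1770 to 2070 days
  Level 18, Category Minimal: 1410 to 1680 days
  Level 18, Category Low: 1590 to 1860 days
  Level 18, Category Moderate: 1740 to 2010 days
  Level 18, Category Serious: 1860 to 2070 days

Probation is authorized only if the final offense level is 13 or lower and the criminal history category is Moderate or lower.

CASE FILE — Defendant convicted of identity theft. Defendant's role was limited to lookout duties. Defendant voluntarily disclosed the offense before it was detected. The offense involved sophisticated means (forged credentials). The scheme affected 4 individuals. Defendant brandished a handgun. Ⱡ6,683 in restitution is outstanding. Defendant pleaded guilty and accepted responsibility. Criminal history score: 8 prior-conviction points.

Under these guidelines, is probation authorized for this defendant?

Yes

Base offense level for identity theft: 7.
§1 applies: 7 − 2 = 5.
§2 applies: 5 + 4 = 9.
§3 does not apply.
§4 applies: 9 − 1 = 8.
§5 applies (level before this adjustment is 8 ≥ 4, so +4): 8 + 4 = 12.
§6 applies: 12 − 3 = 9.
§8 applies: 9 + 1 = 10.
Final offense level: 10.
Criminal history: 8 prior points → Category Moderate (7-10).
Level 10 falls in the 7-11 band.
Grid: Level 7-11 × Category Moderate = 720-870 days.
Probation check: level 10 ≤ 13 and category Moderate ≤ Moderate → eligible.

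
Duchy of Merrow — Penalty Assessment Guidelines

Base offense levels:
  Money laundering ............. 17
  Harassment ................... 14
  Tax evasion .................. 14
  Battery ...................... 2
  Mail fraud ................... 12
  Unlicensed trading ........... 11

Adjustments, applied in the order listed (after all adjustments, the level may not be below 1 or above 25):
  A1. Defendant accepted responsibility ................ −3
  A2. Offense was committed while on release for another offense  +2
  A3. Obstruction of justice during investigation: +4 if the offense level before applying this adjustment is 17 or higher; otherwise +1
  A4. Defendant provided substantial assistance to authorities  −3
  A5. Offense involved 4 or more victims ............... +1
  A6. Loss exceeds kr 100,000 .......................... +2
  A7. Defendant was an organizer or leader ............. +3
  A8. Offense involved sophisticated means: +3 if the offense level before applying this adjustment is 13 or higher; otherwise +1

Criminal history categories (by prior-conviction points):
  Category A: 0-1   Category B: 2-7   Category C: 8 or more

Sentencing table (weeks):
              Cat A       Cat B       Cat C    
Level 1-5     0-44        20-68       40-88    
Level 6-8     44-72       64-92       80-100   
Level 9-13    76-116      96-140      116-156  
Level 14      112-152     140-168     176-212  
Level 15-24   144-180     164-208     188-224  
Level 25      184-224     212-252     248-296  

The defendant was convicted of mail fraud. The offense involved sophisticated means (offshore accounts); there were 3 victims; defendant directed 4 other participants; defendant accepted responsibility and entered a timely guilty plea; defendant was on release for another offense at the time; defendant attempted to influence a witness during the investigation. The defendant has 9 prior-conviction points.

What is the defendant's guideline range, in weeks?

Base offense level for mail fraud: 12.
A1 applies: 12 − 3 = 9.
A2 applies: 9 + 2 = 11.
A3 applies (level before this adjustment is 11 < 17, so +1): 11 + 1 = 12.
A5 does not apply.
A7 applies: 12 + 3 = 15.
A8 applies (level before this adjustment is 15 ≥ 13, so +3): 15 + 3 = 18.
Final offense level: 18.
Criminal history: 9 prior points → Category C (8+).
Level 18 falls in the 15-24 band.
Grid: Level 15-24 × Category C = 188-224 weeks.

188-224 weeks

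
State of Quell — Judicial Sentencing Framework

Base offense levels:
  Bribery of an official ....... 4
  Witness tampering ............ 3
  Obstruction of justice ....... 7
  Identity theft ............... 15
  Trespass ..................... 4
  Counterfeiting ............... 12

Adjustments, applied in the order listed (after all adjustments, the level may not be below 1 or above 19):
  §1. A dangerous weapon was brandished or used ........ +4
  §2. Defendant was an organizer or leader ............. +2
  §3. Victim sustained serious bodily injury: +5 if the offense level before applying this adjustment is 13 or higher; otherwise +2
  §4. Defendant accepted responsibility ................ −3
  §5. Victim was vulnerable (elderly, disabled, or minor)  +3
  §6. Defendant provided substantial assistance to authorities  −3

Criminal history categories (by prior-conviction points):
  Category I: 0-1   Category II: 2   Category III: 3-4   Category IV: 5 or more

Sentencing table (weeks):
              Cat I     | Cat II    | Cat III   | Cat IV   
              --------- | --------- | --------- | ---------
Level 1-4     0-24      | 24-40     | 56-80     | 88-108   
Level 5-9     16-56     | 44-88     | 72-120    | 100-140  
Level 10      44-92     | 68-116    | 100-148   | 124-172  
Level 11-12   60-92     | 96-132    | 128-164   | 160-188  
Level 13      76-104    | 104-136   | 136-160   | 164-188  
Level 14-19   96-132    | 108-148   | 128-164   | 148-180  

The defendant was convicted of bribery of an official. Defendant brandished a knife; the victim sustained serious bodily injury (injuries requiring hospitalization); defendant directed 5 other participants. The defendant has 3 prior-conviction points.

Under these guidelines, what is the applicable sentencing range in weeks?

Base offense level for bribery of an official: 4.
§1 applies: 4 + 4 = 8.
§2 applies: 8 + 2 = 10.
§3 applies (level before this adjustment is 10 < 13, so +2): 10 + 2 = 12.
§4 does not apply.
§6 does not apply.
Final offense level: 12.
Criminal history: 3 prior points → Category III (3-4).
Level 12 falls in the 11-12 band.
Grid: Level 11-12 × Category III = 128-164 weeks.

128-164 weeks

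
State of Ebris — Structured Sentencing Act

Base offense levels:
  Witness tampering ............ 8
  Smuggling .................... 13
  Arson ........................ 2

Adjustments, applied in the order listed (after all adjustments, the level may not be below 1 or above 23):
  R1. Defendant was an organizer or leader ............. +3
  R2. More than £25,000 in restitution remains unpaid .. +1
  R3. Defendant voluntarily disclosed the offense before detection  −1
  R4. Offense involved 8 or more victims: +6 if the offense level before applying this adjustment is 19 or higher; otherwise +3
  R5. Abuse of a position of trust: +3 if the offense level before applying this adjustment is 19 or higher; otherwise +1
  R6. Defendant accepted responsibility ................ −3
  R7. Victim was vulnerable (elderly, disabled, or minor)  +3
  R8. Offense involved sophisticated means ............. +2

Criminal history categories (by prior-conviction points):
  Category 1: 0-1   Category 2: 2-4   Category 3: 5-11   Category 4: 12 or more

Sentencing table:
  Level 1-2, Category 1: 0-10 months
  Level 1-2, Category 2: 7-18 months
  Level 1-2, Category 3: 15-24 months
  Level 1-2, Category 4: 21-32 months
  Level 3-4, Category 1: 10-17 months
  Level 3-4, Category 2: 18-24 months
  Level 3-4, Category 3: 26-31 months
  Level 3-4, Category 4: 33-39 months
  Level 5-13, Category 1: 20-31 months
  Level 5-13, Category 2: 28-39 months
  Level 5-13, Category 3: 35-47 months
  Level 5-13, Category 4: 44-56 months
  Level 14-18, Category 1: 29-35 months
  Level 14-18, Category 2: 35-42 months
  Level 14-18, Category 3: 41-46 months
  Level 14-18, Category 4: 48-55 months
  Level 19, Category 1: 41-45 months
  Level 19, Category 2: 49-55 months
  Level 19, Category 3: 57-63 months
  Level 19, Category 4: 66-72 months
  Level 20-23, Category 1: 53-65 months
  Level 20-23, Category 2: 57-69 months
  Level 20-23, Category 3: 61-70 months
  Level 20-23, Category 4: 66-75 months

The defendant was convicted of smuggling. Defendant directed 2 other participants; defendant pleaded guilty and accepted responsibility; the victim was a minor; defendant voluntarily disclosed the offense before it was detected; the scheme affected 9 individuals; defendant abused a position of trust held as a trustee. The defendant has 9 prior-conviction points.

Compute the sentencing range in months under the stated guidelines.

57-63 months

Base offense level for smuggling: 13.
R1 applies: 13 + 3 = 16.
R2 does not apply.
R3 applies: 16 − 1 = 15.
R4 applies (level before this adjustment is 15 < 19, so +3): 15 + 3 = 18.
R5 applies (level before this adjustment is 18 < 19, so +1): 18 + 1 = 19.
R6 applies: 19 − 3 = 16.
R7 applies: 16 + 3 = 19.
Final offense level: 19.
Criminal history: 9 prior points → Category 3 (5-11).
Level 19 falls in the 19 band.
Grid: Level 19 × Category 3 = 57-63 months.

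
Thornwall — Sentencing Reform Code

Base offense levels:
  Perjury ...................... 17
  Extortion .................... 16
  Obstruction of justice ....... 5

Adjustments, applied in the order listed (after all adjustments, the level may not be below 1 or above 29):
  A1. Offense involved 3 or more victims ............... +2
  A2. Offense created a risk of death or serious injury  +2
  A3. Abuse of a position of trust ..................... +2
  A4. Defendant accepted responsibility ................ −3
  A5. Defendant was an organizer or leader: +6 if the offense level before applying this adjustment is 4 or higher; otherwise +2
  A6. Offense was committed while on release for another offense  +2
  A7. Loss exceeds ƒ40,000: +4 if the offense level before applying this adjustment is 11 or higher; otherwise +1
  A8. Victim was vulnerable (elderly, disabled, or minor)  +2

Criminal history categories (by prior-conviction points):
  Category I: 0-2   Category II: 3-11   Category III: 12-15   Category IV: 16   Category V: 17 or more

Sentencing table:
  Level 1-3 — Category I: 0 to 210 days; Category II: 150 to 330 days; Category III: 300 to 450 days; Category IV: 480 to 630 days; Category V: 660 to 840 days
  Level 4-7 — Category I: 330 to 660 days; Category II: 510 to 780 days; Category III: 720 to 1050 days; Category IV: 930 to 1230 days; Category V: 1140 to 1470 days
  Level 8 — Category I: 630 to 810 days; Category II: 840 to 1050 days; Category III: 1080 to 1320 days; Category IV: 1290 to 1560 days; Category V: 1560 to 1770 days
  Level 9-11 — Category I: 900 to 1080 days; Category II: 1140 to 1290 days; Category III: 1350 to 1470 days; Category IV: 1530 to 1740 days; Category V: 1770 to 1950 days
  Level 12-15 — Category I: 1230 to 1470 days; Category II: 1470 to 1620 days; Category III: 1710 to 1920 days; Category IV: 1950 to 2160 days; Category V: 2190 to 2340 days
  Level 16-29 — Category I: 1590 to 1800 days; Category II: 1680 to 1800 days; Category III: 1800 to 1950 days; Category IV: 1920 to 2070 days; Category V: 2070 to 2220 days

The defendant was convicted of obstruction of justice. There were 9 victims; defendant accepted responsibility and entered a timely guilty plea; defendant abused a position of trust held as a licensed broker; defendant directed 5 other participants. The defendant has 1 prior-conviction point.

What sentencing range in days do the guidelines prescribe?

Base offense level for obstruction of justice: 5.
A1 applies: 5 + 2 = 7.
A2 does not apply.
A3 applies: 7 + 2 = 9.
A4 applies: 9 − 3 = 6.
A5 applies (level before this adjustment is 6 ≥ 4, so +6): 6 + 6 = 12.
A7 does not apply.
Final offense level: 12.
Criminal history: 1 prior point → Category I (0-2).
Level 12 falls in the 12-15 band.
Grid: Level 12-15 × Category I = 1230-1470 days.

1230-1470 days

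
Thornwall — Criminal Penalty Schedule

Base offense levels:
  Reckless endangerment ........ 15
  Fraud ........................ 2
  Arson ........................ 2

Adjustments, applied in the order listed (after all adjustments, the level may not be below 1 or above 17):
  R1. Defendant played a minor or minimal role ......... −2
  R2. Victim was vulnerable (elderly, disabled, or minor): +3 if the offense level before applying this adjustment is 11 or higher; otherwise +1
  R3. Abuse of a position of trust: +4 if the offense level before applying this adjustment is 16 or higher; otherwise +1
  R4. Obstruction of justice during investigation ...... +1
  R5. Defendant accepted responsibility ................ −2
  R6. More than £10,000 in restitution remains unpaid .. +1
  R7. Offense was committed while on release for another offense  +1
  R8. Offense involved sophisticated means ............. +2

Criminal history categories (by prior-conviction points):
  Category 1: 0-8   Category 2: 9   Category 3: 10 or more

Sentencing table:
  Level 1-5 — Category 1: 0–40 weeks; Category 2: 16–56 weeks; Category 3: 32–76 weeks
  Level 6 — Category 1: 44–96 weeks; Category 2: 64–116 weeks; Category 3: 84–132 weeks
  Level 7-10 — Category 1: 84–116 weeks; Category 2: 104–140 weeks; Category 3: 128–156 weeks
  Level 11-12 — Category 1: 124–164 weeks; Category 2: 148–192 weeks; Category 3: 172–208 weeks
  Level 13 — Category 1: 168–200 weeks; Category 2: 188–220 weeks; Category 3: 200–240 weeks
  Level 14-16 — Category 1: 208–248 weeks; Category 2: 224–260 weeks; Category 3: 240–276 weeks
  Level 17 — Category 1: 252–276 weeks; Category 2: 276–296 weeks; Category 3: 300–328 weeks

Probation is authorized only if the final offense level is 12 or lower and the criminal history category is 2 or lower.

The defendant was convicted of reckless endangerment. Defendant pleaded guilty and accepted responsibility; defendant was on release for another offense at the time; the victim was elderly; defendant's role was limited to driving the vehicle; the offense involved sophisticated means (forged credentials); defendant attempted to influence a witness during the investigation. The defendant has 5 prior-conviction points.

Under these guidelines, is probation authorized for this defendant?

No

Base offense level for reckless endangerment: 15.
R1 applies: 15 − 2 = 13.
R2 applies (level before this adjustment is 13 ≥ 11, so +3): 13 + 3 = 16.
R3 does not apply.
R4 applies: 16 + 1 = 17.
R5 applies: 17 − 2 = 15.
R6 does not apply.
R7 applies: 15 + 1 = 16.
R8 applies: 16 + 2 = 18.
Level 18 exceeds the maximum of 17; capped at 17.
Final offense level: 17.
Criminal history: 5 prior points → Category 1 (0-8).
Level 17 falls in the 17 band.
Grid: Level 17 × Category 1 = 252-276 weeks.
Probation check: level 17 > 12 and category 1 ≤ 2 → not eligible.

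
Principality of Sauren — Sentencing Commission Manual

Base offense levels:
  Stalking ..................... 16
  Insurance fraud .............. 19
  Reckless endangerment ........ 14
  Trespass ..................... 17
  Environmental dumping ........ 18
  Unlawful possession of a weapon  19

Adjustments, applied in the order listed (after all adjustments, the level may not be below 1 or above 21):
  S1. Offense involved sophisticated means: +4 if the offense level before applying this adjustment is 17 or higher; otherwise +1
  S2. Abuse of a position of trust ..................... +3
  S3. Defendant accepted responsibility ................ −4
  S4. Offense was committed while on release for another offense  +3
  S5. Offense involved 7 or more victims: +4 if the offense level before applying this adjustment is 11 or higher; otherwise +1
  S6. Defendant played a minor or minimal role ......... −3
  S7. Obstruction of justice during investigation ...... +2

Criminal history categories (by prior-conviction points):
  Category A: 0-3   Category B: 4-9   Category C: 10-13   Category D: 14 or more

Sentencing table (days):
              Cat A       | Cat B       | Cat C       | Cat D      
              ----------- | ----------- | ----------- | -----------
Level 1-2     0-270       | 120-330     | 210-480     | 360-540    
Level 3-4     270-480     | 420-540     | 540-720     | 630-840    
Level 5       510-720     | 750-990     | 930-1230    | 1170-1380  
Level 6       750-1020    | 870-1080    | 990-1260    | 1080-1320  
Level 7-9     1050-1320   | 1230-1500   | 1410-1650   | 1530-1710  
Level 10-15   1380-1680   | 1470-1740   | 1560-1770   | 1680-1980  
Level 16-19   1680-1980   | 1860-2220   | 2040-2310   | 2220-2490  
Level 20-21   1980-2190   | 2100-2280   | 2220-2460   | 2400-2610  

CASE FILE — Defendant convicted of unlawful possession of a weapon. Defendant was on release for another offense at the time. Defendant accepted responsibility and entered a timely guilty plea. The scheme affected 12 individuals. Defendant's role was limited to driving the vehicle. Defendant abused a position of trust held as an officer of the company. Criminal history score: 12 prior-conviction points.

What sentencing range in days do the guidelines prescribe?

2220-2460 days

Base offense level for unlawful possession of a weapon: 19.
S2 applies: 19 + 3 = 22.
S3 applies: 22 − 4 = 18.
S4 applies: 18 + 3 = 21.
S5 applies (level before this adjustment is 21 ≥ 11, so +4): 21 + 4 = 25.
S6 applies: 25 − 3 = 22.
S7 does not apply.
Level 22 exceeds the maximum of 21; capped at 21.
Final offense level: 21.
Criminal history: 12 prior points → Category C (10-13).
Level 21 falls in the 20-21 band.
Grid: Level 20-21 × Category C = 2220-2460 days.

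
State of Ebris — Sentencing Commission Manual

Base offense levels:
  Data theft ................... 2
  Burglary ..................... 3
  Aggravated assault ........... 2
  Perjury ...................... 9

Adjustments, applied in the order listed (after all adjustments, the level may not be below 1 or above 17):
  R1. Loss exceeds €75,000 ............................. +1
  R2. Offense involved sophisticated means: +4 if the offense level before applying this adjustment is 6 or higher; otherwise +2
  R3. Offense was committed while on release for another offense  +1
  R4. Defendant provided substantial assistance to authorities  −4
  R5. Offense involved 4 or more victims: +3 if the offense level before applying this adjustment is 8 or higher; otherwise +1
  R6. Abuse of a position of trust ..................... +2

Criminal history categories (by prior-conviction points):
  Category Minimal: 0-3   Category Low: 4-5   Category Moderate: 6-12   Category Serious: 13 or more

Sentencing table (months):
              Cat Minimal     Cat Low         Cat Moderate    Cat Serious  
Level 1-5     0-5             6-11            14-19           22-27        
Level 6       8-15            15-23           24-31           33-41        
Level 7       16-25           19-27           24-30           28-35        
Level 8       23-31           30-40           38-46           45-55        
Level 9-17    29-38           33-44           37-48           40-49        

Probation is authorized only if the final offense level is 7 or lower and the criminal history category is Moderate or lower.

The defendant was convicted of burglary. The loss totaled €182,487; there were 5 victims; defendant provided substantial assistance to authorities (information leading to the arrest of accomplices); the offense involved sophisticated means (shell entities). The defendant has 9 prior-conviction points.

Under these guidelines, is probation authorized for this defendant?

Base offense level for burglary: 3.
R1 applies: 3 + 1 = 4.
R2 applies (level before this adjustment is 4 < 6, so +2): 4 + 2 = 6.
R3 does not apply.
R4 applies: 6 − 4 = 2.
R5 applies (level before this adjustment is 2 < 8, so +1): 2 + 1 = 3.
Final offense level: 3.
Criminal history: 9 prior points → Category Moderate (6-12).
Level 3 falls in the 1-5 band.
Grid: Level 1-5 × Category Moderate = 14-19 months.
Probation check: level 3 ≤ 7 and category Moderate ≤ Moderate → eligible.

Yes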